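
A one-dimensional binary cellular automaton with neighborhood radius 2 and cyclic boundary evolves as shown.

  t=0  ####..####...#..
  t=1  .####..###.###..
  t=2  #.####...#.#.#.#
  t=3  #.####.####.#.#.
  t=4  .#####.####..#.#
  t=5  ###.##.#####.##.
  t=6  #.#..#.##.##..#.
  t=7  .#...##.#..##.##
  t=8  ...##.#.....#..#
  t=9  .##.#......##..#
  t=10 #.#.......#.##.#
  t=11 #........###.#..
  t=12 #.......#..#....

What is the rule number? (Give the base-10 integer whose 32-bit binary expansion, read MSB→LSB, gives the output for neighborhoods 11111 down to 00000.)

  nb #####: next=.  (t=4,i=3, bit31=0)
  nb ####.: next=#  (t=0,i=2, bit30=1)
  nb ###.#: next=#  (t=1,i=9, bit29=1)
  nb ###..: next=#  (t=0,i=3, bit28=1)
  nb ##.##: next=.  (t=1,i=10, bit27=0)
  nb ##.#.: next=.  (t=3,i=11, bit26=0)
  nb ##..#: next=#  (t=0,i=4, bit25=1)
  nb ##...: next=.  (t=0,i=10, bit24=0)
  nb #.###: next=#  (t=1,i=11, bit23=1)
  nb #.##.: next=.  (t=2,i=15, bit22=0)
  nb #.#.#: next=.  (t=2,i=11, bit21=0)
  nb #.#..: next=.  (t=6,i=2, bit20=0)
  nb #..##: next=.  (t=0,i=5, bit19=0)
  nb #..#.: next=.  (t=4,i=12, bit18=0)
  nb #...#: next=#  (t=0,i=11, bit17=1)
  nb #....: next=.  (t=8,i=8, bit16=0)
  nb .####: next=#  (t=0,i=1, bit15=1)
  nb .###.: next=.  (t=1,i=8, bit14=0)
  nb .##.#: next=#  (t=2,i=0, bit13=1)
  nb .##..: next=#  (t=6,i=11, bit12=1)
  nb .#.##: next=#  (t=2,i=14, bit11=1)
  nb .#.#.: next=#  (t=2,i=10, bit10=1)
  nb .#..#: next=.  (t=0,i=14, bit9=0)
  nb .#...: next=.  (t=7,i=2, bit8=0)
  nb ..###: next=.  (t=0,i=0, bit7=0)
  nb ..##.: next=.  (t=7,i=5, bit6=0)
  nb ..#.#: next=#  (t=2,i=9, bit5=1)
  nb ..#..: next=#  (t=0,i=13, bit4=1)
  nb ...##: next=#  (t=1,i=0, bit3=1)
  nb ...#.: next=#  (t=0,i=12, bit2=1)
  nb ....#: next=.  (t=8,i=10, bit1=0)
  nb .....: next=.  (t=8,i=9, bit0=0)
  bits 01110010100000101011110000111100 = 1921170492

1921170492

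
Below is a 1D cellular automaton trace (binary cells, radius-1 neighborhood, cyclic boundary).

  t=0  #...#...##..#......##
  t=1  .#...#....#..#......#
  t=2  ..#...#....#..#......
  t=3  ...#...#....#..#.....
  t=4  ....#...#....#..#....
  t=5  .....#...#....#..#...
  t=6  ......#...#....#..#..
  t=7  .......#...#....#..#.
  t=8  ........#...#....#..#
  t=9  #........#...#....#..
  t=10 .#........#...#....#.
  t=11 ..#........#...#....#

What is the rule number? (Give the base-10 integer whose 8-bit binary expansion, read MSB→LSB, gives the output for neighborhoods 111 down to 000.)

144

  ###|#  b7=1 t=0,i=20
  ##.|.  b6=0 t=0,i=0
  #.#|.  b5=0 t=1,i=0
  #..|#  b4=1 t=0,i=1
  .##|.  b3=0 t=0,i=8
  .#.|.  b2=0 t=0,i=4
  ..#|.  b1=0 t=0,i=3
  ...|.  b0=0 t=0,i=2
  bits 10010000 = 144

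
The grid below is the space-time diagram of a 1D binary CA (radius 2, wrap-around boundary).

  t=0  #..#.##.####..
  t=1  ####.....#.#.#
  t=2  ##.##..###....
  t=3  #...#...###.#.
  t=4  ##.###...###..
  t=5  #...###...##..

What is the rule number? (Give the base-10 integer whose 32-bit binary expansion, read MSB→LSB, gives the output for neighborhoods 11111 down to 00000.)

  ##### -> #   bit 31 = 1  t=1,i=1
  ####. -> .   bit 30 = 0  t=0,i=10
  ###.# -> #   bit 29 = 1  t=3,i=10
  ###.. -> #   bit 28 = 1  t=0,i=11
  ##.## -> .   bit 27 = 0  t=0,i=7
  ##.#. -> #   bit 26 = 1  t=3,i=11
  ##..# -> .   bit 25 = 0  t=0,i=12
  ##... -> #   bit 24 = 1  t=1,i=4
  #.### -> .   bit 23 = 0  t=0,i=8
  #.##. -> .   bit 22 = 0  t=0,i=5
  #.#.# -> .   bit 21 = 0  t=1,i=11
  #.#.. -> #   bit 20 = 1  t=3,i=0
  #..## -> .   bit 19 = 0  t=2,i=6
  #..#. -> #   bit 18 = 1  t=0,i=2
  #...# -> .   bit 17 = 0  t=3,i=2
  #.... -> .   bit 16 = 0  t=1,i=5
  .#### -> #   bit 15 = 1  t=0,i=9
  .###. -> #   bit 14 = 1  t=2,i=8
  .##.# -> .   bit 13 = 0  t=0,i=6
  .##.. -> #   bit 12 = 1  t=2,i=4
  .#.## -> .   bit 11 = 0  t=0,i=4
  .#.#. -> .   bit 10 = 0  t=1,i=10
  .#..# -> #   bit 9 = 1  t=0,i=1
  .#... -> #   bit 8 = 1  t=3,i=1
  ..### -> .   bit 7 = 0  t=2,i=7
  ..##. -> #   bit 6 = 1  t=2,i=0
  ..#.# -> #   bit 5 = 1  t=0,i=3
  ..#.. -> #   bit 4 = 1  t=0,i=0
  ...## -> .   bit 3 = 0  t=2,i=13
  ...#. -> #   bit 2 = 1  t=1,i=8
  ....# -> #   bit 1 = 1  t=1,i=7
  ..... -> .   bit 0 = 0  t=1,i=6
  bits 10110101000101001101001101110110 = 3038040950

3038040950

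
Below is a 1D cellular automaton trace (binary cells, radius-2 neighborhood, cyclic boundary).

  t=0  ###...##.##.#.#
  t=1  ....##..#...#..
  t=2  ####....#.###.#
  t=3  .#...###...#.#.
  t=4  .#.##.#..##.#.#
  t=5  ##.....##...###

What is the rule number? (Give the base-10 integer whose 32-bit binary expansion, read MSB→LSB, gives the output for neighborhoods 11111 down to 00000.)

  #####|#  b31=1 t=2,i=1
  ####.|.  b30=0 t=0,i=1
  ###.#|.  b29=0 t=2,i=12
  ###..|.  b28=0 t=0,i=2
  ##.##|#  b27=1 t=0,i=8
  ##.#.|.  b26=0 t=0,i=11
  ##..#|.  b25=0 t=1,i=6
  ##...|.  b24=0 t=0,i=3
  #.###|.  b23=0 t=0,i=14
  #.##.|.  b22=0 t=0,i=9
  #.#.#|#  b21=1 t=0,i=12
  #.#..|.  b20=0 t=3,i=13
  #..##|#  b19=1 t=4,i=8
  #..#.|.  b18=0 t=1,i=7
  #...#|#  b17=1 t=0,i=4
  #....|#  b16=1 t=1,i=14
  .####|.  b15=0 t=0,i=0
  .###.|#  b14=1 t=2,i=11
  .##.#|.  b13=0 t=0,i=7
  .##..|.  b12=0 t=1,i=5
  .#.##|.  b11=0 t=0,i=13
  .#.#.|#  b10=1 t=3,i=12
  .#..#|#  b9=1 t=3,i=14
  .#...|.  b8=0 t=1,i=9
  ..###|.  b7=0 t=3,i=5
  ..##.|.  b6=0 t=0,i=6
  ..#.#|.  b5=0 t=2,i=8
  ..#..|#  b4=1 t=1,i=8
  ...##|#  b3=1 t=0,i=5
  ...#.|#  b2=1 t=1,i=11
  ....#|#  b1=1 t=1,i=2
  .....|#  b0=1 t=1,i=0
  bits 10001000001010110100011000011111 = 2284537375

2284537375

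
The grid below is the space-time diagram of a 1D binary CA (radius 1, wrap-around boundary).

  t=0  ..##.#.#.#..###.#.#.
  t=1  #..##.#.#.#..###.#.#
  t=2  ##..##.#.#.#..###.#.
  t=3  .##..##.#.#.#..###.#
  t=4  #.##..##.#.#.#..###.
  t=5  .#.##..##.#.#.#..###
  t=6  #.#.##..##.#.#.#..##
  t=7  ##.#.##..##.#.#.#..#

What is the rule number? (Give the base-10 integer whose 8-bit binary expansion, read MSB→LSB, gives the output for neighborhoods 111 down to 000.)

  [7] ### => #  t=0,i=13
  [6] ##. => #  t=0,i=3
  [5] #.# => #  t=0,i=4
  [4] #.. => #  t=0,i=10
  [3] .## => .  t=0,i=2
  [2] .#. => .  t=0,i=5
  [1] ..# => .  t=0,i=1
  [0] ... => #  t=0,i=0
  bits 11110001 = 241

241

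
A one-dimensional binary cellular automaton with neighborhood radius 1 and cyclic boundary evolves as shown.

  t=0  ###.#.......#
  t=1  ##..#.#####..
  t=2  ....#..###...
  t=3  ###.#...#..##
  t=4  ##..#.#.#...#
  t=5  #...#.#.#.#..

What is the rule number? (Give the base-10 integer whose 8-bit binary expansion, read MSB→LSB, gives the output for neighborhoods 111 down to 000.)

133

  ###|#  b7=1 t=0,i=0
  ##.|.  b6=0 t=0,i=2
  #.#|.  b5=0 t=0,i=3
  #..|.  b4=0 t=0,i=5
  .##|.  b3=0 t=0,i=12
  .#.|#  b2=1 t=0,i=4
  ..#|.  b1=0 t=0,i=11
  ...|#  b0=1 t=0,i=6
  bits 10000101 = 133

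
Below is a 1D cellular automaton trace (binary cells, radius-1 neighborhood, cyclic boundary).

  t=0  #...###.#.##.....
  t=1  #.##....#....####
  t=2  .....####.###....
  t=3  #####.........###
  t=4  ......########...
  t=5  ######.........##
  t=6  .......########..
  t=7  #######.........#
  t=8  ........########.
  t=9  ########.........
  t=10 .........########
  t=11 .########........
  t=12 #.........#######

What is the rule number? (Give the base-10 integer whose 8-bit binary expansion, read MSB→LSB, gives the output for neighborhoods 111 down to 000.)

  ###|.  b7=0 t=0,i=5
  ##.|.  b6=0 t=0,i=6
  #.#|.  b5=0 t=0,i=7
  #..|.  b4=0 t=0,i=1
  .##|.  b3=0 t=0,i=4
  .#.|#  b2=1 t=0,i=0
  ..#|#  b1=1 t=0,i=3
  ...|#  b0=1 t=0,i=2
  bits 00000111 = 7

7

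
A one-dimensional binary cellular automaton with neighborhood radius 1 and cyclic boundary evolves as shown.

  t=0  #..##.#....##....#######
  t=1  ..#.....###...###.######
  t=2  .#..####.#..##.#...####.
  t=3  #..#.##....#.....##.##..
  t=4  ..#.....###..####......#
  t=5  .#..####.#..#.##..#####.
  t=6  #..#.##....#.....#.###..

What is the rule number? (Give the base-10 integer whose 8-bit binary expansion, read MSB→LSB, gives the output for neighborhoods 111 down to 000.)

  ### -> #   bit 7 = 1  t=0,i=18
  ##. -> .   bit 6 = 0  t=0,i=0
  #.# -> .   bit 5 = 0  t=0,i=5
  #.. -> .   bit 4 = 0  t=0,i=1
  .## -> .   bit 3 = 0  t=0,i=3
  .#. -> .   bit 2 = 0  t=0,i=6
  ..# -> #   bit 1 = 1  t=0,i=2
  ... -> #   bit 0 = 1  t=0,i=8
  bits 10000011 = 131

131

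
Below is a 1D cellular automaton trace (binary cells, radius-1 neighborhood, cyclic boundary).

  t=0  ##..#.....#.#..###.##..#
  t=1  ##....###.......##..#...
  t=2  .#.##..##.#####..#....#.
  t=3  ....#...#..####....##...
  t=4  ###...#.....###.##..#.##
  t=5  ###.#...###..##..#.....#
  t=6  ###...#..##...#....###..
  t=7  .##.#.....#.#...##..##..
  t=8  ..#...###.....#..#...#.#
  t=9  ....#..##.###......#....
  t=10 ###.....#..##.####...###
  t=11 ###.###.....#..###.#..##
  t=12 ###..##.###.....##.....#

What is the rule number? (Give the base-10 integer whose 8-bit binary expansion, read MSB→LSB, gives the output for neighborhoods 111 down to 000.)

193

  nb ###: next=#  (t=0,i=0, bit7=1)
  nb ##.: next=#  (t=0,i=1, bit6=1)
  nb #.#: next=.  (t=0,i=11, bit5=0)
  nb #..: next=.  (t=0,i=2, bit4=0)
  nb .##: next=.  (t=0,i=15, bit3=0)
  nb .#.: next=.  (t=0,i=4, bit2=0)
  nb ..#: next=.  (t=0,i=3, bit1=0)
  nb ...: next=#  (t=0,i=6, bit0=1)
  bits 11000001 = 193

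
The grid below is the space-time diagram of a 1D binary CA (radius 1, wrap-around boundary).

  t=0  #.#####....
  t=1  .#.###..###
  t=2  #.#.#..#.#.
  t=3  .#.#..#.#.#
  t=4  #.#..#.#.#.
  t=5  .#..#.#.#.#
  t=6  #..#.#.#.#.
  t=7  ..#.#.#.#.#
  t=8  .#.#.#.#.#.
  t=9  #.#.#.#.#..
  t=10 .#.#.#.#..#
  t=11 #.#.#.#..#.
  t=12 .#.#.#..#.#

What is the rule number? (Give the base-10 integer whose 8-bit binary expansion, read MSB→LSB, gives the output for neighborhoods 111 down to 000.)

163

  nb ###: next=#  (t=0,i=3, bit7=1)
  nb ##.: next=.  (t=0,i=6, bit6=0)
  nb #.#: next=#  (t=0,i=1, bit5=1)
  nb #..: next=.  (t=0,i=7, bit4=0)
  nb .##: next=.  (t=0,i=2, bit3=0)
  nb .#.: next=.  (t=0,i=0, bit2=0)
  nb ..#: next=#  (t=0,i=10, bit1=1)
  nb ...: next=#  (t=0,i=8, bit0=1)
  bits 10100011 = 163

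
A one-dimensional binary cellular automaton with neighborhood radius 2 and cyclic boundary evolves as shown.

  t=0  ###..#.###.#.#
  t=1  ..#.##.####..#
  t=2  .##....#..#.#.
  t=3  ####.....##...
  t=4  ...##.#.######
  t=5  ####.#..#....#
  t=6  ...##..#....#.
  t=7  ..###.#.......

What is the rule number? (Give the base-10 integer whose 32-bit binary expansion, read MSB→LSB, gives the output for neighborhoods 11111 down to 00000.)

898519145

  ##### -> .   bit 31 = 0  t=4,i=10
  ####. -> .   bit 30 = 0  t=0,i=1
  ###.# -> #   bit 29 = 1  t=0,i=9
  ###.. -> #   bit 28 = 1  t=0,i=2
  ##.## -> .   bit 27 = 0  t=1,i=6
  ##.#. -> #   bit 26 = 1  t=0,i=10
  ##..# -> .   bit 25 = 0  t=0,i=3
  ##... -> #   bit 24 = 1  t=2,i=3
  #.### -> #   bit 23 = 1  t=0,i=7
  #.##. -> .   bit 22 = 0  t=1,i=4
  #.#.# -> .   bit 21 = 0  t=0,i=11
  #.#.. -> .   bit 20 = 0  t=2,i=12
  #..## -> #   bit 19 = 1  t=2,i=0
  #..#. -> #   bit 18 = 1  t=0,i=4
  #...# -> #   bit 17 = 1  t=3,i=12
  #.... -> .   bit 16 = 0  t=2,i=4
  .#### -> .   bit 15 = 0  t=0,i=0
  .###. -> #   bit 14 = 1  t=0,i=8
  .##.# -> .   bit 13 = 0  t=1,i=5
  .##.. -> #   bit 12 = 1  t=2,i=2
  .#.## -> .   bit 11 = 0  t=0,i=6
  .#.#. -> .   bit 10 = 0  t=2,i=11
  .#..# -> .   bit 9 = 0  t=1,i=0
  .#... -> .   bit 8 = 0  t=5,i=9
  ..### -> .   bit 7 = 0  t=3,i=0
  ..##. -> #   bit 6 = 1  t=2,i=1
  ..#.# -> #   bit 5 = 1  t=0,i=5
  ..#.. -> .   bit 4 = 0  t=1,i=13
  ...## -> #   bit 3 = 1  t=3,i=8
  ...#. -> .   bit 2 = 0  t=2,i=6
  ....# -> .   bit 1 = 0  t=2,i=5
  ..... -> #   bit 0 = 1  t=3,i=6
  bits 00110101100011100101000001101001 = 898519145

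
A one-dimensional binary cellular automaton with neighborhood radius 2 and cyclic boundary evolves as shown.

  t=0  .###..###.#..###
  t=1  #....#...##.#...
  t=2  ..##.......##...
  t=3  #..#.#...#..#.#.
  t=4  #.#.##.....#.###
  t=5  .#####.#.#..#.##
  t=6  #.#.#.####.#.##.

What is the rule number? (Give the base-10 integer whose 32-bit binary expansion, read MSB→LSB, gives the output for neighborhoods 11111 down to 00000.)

  nb #####: next=.  (t=5,i=3, bit31=0)
  nb ####.: next=#  (t=4,i=15, bit30=1)
  nb ###.#: next=.  (t=0,i=8, bit29=0)
  nb ###..: next=.  (t=0,i=3, bit28=0)
  nb ##.##: next=#  (t=0,i=0, bit27=1)
  nb ##.#.: next=#  (t=0,i=9, bit26=1)
  nb ##..#: next=.  (t=0,i=4, bit25=0)
  nb ##...: next=.  (t=2,i=4, bit24=0)
  nb #.###: next=.  (t=0,i=1, bit23=0)
  nb #.##.: next=#  (t=4,i=4, bit22=1)
  nb #.#.#: next=#  (t=3,i=14, bit21=1)
  nb #.#..: next=#  (t=0,i=10, bit20=1)
  nb #..##: next=#  (t=0,i=5, bit19=1)
  nb #..#.: next=#  (t=3,i=2, bit18=1)
  nb #...#: next=.  (t=1,i=7, bit17=0)
  nb #....: next=#  (t=1,i=2, bit16=1)
  nb .####: next=#  (t=4,i=14, bit15=1)
  nb .###.: next=.  (t=0,i=2, bit14=0)
  nb .##.#: next=.  (t=1,i=10, bit13=0)
  nb .##..: next=#  (t=2,i=3, bit12=1)
  nb .#.##: next=#  (t=4,i=3, bit11=1)
  nb .#.#.: next=#  (t=3,i=4, bit10=1)
  nb .#..#: next=.  (t=0,i=11, bit9=0)
  nb .#...: next=.  (t=1,i=1, bit8=0)
  nb ..###: next=.  (t=0,i=6, bit7=0)
  nb ..##.: next=.  (t=1,i=9, bit6=0)
  nb ..#.#: next=.  (t=3,i=3, bit5=0)
  nb ..#..: next=.  (t=1,i=0, bit4=0)
  nb ...##: next=.  (t=1,i=8, bit3=0)
  nb ...#.: next=.  (t=1,i=4, bit2=0)
  nb ....#: next=#  (t=1,i=3, bit1=1)
  nb .....: next=.  (t=2,i=6, bit0=0)
  bits 01001100011111011001110000000010 = 1283300354

1283300354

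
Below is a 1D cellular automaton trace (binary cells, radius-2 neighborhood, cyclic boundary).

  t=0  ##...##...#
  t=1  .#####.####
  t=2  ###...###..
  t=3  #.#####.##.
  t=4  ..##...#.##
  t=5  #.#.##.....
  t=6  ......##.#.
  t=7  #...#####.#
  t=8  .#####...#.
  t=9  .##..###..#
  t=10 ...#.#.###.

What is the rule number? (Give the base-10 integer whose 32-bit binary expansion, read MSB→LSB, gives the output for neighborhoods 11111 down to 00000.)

  [31] ##### => .  t=1,i=3
  [30] ####. => .  t=1,i=4
  [29] ###.# => .  t=1,i=5
  [28] ###.. => #  t=0,i=1
  [27] ##.## => #  t=1,i=0
  [26] ##.#. => #  t=3,i=10
  [25] ##..# => #  t=2,i=9
  [24] ##... => #  t=0,i=2
  [23] #.### => #  t=1,i=1
  [22] #.##. => .  t=3,i=8
  [21] #.#.# => .  t=3,i=0
  [20] #.#.. => .  t=6,i=9
  [19] #..## => .  t=2,i=10
  [18] #..#. => #  t=9,i=9
  [17] #...# => #  t=0,i=3
  [16] #.... => #  t=5,i=7
  [15] .#### => #  t=1,i=2
  [14] .###. => .  t=0,i=0
  [13] .##.# => #  t=3,i=9
  [12] .##.. => .  t=0,i=6
  [11] .#.## => .  t=3,i=1
  [10] .#.#. => .  t=5,i=1
  [9] .#..# => #  t=8,i=10
  [8] .#... => #  t=6,i=10
  [7] ..### => #  t=0,i=10
  [6] ..##. => #  t=0,i=5
  [5] ..#.# => .  t=4,i=7
  [4] ..#.. => .  t=8,i=9
  [3] ...## => #  t=0,i=4
  [2] ...#. => .  t=4,i=6
  [1] ....# => #  t=5,i=9
  [0] ..... => .  t=5,i=8
  bits 00011111100001111010001111001010 = 528982986

528982986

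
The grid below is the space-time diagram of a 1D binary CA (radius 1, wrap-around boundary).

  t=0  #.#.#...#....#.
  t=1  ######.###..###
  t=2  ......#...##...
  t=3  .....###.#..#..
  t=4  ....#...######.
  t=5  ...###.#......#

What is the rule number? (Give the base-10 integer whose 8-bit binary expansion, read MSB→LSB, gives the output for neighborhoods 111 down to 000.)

54

  [7] ### => .  t=1,i=0
  [6] ##. => .  t=1,i=5
  [5] #.# => #  t=0,i=1
  [4] #.. => #  t=0,i=5
  [3] .## => .  t=1,i=7
  [2] .#. => #  t=0,i=0
  [1] ..# => #  t=0,i=7
  [0] ... => .  t=0,i=6
  bits 00110110 = 54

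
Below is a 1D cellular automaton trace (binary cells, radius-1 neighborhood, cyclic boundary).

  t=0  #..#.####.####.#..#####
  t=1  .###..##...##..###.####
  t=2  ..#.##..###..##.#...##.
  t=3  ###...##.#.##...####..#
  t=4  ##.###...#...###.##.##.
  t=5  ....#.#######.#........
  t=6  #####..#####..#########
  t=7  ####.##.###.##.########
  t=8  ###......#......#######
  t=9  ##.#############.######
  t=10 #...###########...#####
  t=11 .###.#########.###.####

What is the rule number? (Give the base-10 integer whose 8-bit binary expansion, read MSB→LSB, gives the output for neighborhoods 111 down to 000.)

151

  ### -> #   bit 7 = 1  t=0,i=6
  ##. -> .   bit 6 = 0  t=0,i=0
  #.# -> .   bit 5 = 0  t=0,i=4
  #.. -> #   bit 4 = 1  t=0,i=1
  .## -> .   bit 3 = 0  t=0,i=5
  .#. -> #   bit 2 = 1  t=0,i=3
  ..# -> #   bit 1 = 1  t=0,i=2
  ... -> #   bit 0 = 1  t=1,i=9
  bits 10010111 = 151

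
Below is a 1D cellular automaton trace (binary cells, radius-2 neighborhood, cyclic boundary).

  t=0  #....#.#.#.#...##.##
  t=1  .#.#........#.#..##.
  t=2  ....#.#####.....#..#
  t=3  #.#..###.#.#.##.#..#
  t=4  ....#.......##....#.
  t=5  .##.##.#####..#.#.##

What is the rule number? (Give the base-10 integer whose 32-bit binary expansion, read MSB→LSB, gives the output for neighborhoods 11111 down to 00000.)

1271433499

  #####|.  b31=0 t=2,i=8
  ####.|#  b30=1 t=2,i=9
  ###.#|.  b29=0 t=3,i=7
  ###..|.  b28=0 t=0,i=0
  ##.##|#  b27=1 t=0,i=17
  ##.#.|.  b26=0 t=3,i=1
  ##..#|#  b25=1 t=1,i=19
  ##...|#  b24=1 t=0,i=1
  #.###|#  b23=1 t=0,i=18
  #.##.|#  b22=1 t=3,i=13
  #.#.#|.  b21=0 t=0,i=7
  #.#..|.  b20=0 t=0,i=11
  #..##|#  b19=1 t=1,i=16
  #..#.|.  b18=0 t=1,i=0
  #...#|.  b17=0 t=0,i=13
  #....|.  b16=0 t=0,i=2
  .####|#  b15=1 t=2,i=7
  .###.|.  b14=0 t=0,i=19
  .##.#|.  b13=0 t=0,i=16
  .##..|.  b12=0 t=1,i=18
  .#.##|#  b11=1 t=2,i=5
  .#.#.|.  b10=0 t=0,i=6
  .#..#|.  b9=0 t=1,i=15
  .#...|#  b8=1 t=0,i=12
  ..###|.  b7=0 t=3,i=5
  ..##.|.  b6=0 t=0,i=15
  ..#.#|.  b5=0 t=0,i=5
  ..#..|#  b4=1 t=2,i=16
  ...##|#  b3=1 t=0,i=14
  ...#.|.  b2=0 t=0,i=4
  ....#|#  b1=1 t=0,i=3
  .....|#  b0=1 t=1,i=6
  bits 01001011110010001000100100011011 = 1271433499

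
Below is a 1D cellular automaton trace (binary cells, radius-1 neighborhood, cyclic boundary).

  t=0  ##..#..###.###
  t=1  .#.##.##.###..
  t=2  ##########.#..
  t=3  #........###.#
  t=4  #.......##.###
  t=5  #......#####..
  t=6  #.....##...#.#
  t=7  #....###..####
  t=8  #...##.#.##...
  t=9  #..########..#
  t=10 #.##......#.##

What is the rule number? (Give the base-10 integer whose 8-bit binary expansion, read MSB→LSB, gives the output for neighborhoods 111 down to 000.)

110

  nb ###: next=.  (t=0,i=0, bit7=0)
  nb ##.: next=#  (t=0,i=1, bit6=1)
  nb #.#: next=#  (t=0,i=10, bit5=1)
  nb #..: next=.  (t=0,i=2, bit4=0)
  nb .##: next=#  (t=0,i=7, bit3=1)
  nb .#.: next=#  (t=0,i=4, bit2=1)
  nb ..#: next=#  (t=0,i=3, bit1=1)
  nb ...: next=.  (t=1,i=13, bit0=0)
  bits 01101110 = 110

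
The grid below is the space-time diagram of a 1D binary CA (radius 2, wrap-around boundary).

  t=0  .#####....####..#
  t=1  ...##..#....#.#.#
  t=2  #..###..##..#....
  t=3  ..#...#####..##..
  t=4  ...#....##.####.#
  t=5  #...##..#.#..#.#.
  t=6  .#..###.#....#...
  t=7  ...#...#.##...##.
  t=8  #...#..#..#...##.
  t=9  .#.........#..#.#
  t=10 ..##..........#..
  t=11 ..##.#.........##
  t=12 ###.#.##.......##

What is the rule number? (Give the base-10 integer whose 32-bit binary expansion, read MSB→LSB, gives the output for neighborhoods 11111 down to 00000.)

3456700768

  ##### -> #   bit 31 = 1  t=0,i=3
  ####. -> #   bit 30 = 1  t=0,i=4
  ###.# -> .   bit 29 = 0  t=4,i=14
  ###.. -> .   bit 28 = 0  t=0,i=5
  ##.## -> #   bit 27 = 1  t=4,i=10
  ##.#. -> #   bit 26 = 1  t=4,i=15
  ##..# -> #   bit 25 = 1  t=0,i=14
  ##... -> .   bit 24 = 0  t=0,i=6
  #.### -> .   bit 23 = 0  t=0,i=1
  #.##. -> .   bit 22 = 0  t=7,i=9
  #.#.# -> .   bit 21 = 0  t=1,i=14
  #.#.. -> .   bit 20 = 0  t=1,i=16
  #..## -> #   bit 19 = 1  t=2,i=2
  #..#. -> .   bit 18 = 0  t=0,i=15
  #...# -> .   bit 17 = 0  t=1,i=1
  #.... -> #   bit 16 = 1  t=0,i=7
  .#### -> .   bit 15 = 0  t=0,i=2
  .###. -> .   bit 14 = 0  t=2,i=4
  .##.# -> .   bit 13 = 0  t=4,i=9
  .##.. -> #   bit 12 = 1  t=1,i=4
  .#.## -> .   bit 11 = 0  t=0,i=0
  .#.#. -> .   bit 10 = 0  t=1,i=13
  .#..# -> .   bit 9 = 0  t=2,i=1
  .#... -> #   bit 8 = 1  t=1,i=0
  ..### -> .   bit 7 = 0  t=0,i=10
  ..##. -> #   bit 6 = 1  t=1,i=3
  ..#.# -> #   bit 5 = 1  t=0,i=16
  ..#.. -> .   bit 4 = 0  t=1,i=7
  ...## -> .   bit 3 = 0  t=0,i=9
  ...#. -> .   bit 2 = 0  t=1,i=11
  ....# -> .   bit 1 = 0  t=0,i=8
  ..... -> .   bit 0 = 0  t=9,i=4
  bits 11001110000010010001000101100000 = 3456700768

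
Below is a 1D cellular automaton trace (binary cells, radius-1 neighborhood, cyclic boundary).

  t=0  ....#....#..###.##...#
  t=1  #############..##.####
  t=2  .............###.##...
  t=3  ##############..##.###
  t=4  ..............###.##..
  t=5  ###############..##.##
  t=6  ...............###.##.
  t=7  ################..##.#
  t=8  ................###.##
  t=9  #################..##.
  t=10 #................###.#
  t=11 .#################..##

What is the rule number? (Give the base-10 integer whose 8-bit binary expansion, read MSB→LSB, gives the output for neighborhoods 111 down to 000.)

63

  ###|.  b7=0 t=0,i=13
  ##.|.  b6=0 t=0,i=14
  #.#|#  b5=1 t=0,i=15
  #..|#  b4=1 t=0,i=0
  .##|#  b3=1 t=0,i=12
  .#.|#  b2=1 t=0,i=4
  ..#|#  b1=1 t=0,i=3
  ...|#  b0=1 t=0,i=1
  bits 00111111 = 63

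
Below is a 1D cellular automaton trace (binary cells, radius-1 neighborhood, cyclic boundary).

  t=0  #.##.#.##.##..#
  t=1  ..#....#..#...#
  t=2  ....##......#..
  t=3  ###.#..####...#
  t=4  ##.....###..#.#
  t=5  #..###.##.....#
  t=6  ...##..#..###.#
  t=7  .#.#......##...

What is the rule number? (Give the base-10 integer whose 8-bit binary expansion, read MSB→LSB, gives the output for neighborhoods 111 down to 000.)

  ###|#  b7=1 t=3,i=0
  ##.|.  b6=0 t=0,i=0
  #.#|.  b5=0 t=0,i=1
  #..|.  b4=0 t=0,i=12
  .##|#  b3=1 t=0,i=2
  .#.|.  b2=0 t=0,i=5
  ..#|.  b1=0 t=0,i=13
  ...|#  b0=1 t=1,i=4
  bits 10001001 = 137

137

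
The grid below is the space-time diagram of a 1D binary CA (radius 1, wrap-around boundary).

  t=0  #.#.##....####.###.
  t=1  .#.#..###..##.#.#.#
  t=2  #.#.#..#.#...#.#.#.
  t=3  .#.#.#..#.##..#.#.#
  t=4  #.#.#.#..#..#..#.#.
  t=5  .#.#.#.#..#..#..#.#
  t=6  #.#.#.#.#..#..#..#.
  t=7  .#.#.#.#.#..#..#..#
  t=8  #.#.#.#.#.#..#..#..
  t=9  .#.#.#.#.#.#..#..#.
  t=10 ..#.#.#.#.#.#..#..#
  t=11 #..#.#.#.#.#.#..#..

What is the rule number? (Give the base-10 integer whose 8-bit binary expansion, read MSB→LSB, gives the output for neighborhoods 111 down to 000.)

177

  ### -> #   bit 7 = 1  t=0,i=11
  ##. -> .   bit 6 = 0  t=0,i=5
  #.# -> #   bit 5 = 1  t=0,i=1
  #.. -> #   bit 4 = 1  t=0,i=6
  .## -> .   bit 3 = 0  t=0,i=4
  .#. -> .   bit 2 = 0  t=0,i=0
  ..# -> .   bit 1 = 0  t=0,i=9
  ... -> #   bit 0 = 1  t=0,i=7
  bits 10110001 = 177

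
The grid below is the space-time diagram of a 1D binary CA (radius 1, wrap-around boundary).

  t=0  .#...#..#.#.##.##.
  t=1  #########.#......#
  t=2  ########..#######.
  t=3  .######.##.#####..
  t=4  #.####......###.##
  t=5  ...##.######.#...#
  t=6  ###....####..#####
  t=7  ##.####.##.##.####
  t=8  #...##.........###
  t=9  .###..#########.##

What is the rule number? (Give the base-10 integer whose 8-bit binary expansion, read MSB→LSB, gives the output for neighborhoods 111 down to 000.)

151

  [7] ### => #  t=1,i=0
  [6] ##. => .  t=0,i=13
  [5] #.# => .  t=0,i=9
  [4] #.. => #  t=0,i=2
  [3] .## => .  t=0,i=12
  [2] .#. => #  t=0,i=1
  [1] ..# => #  t=0,i=0
  [0] ... => #  t=0,i=3
  bits 10010111 = 151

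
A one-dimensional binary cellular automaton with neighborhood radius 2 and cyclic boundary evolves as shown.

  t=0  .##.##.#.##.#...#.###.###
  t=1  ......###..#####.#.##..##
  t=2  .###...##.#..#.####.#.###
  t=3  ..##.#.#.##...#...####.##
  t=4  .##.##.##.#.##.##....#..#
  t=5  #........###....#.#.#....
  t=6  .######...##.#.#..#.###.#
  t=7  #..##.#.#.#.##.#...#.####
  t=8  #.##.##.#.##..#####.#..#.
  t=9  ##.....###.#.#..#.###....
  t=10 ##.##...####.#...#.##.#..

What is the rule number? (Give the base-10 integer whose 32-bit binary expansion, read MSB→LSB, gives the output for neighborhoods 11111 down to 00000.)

  ##### -> #   bit 31 = 1  t=1,i=13
  ####. -> .   bit 30 = 0  t=1,i=14
  ###.# -> #   bit 29 = 1  t=0,i=20
  ###.. -> #   bit 28 = 1  t=1,i=8
  ##.## -> .   bit 27 = 0  t=0,i=0
  ##.#. -> #   bit 26 = 1  t=0,i=6
  ##..# -> .   bit 25 = 0  t=1,i=9
  ##... -> .   bit 24 = 0  t=1,i=0
  #.### -> .   bit 23 = 0  t=0,i=18
  #.##. -> .   bit 22 = 0  t=0,i=1
  #.#.# -> #   bit 21 = 1  t=0,i=7
  #.#.. -> #   bit 20 = 1  t=0,i=12
  #..## -> #   bit 19 = 1  t=1,i=10
  #..#. -> .   bit 18 = 0  t=2,i=12
  #...# -> #   bit 17 = 1  t=0,i=14
  #.... -> #   bit 16 = 1  t=1,i=1
  .#### -> .   bit 15 = 0  t=1,i=12
  .###. -> #   bit 14 = 1  t=0,i=19
  .##.# -> .   bit 13 = 0  t=0,i=2
  .##.. -> #   bit 12 = 1  t=1,i=20
  .#.## -> #   bit 11 = 1  t=0,i=8
  .#.#. -> .   bit 10 = 0  t=3,i=6
  .#..# -> .   bit 9 = 0  t=2,i=11
  .#... -> #   bit 8 = 1  t=0,i=13
  ..### -> .   bit 7 = 0  t=1,i=6
  ..##. -> #   bit 6 = 1  t=1,i=23
  ..#.# -> .   bit 5 = 0  t=0,i=16
  ..#.. -> .   bit 4 = 0  t=3,i=14
  ...## -> .   bit 3 = 0  t=1,i=5
  ...#. -> #   bit 2 = 1  t=0,i=15
  ....# -> .   bit 1 = 0  t=1,i=4
  ..... -> #   bit 0 = 1  t=1,i=2
  bits 10110100001110110101100101000101 = 3023788357

3023788357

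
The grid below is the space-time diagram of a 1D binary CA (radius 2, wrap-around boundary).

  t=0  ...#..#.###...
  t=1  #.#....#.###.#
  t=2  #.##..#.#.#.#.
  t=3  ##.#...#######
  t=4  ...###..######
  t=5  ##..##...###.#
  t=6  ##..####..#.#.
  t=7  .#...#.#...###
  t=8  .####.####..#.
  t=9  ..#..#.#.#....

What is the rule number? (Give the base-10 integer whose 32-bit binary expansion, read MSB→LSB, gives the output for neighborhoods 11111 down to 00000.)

  [31] ##### => #  t=3,i=9
  [30] ####. => .  t=3,i=0
  [29] ###.# => .  t=1,i=11
  [28] ###.. => #  t=0,i=10
  [27] ##.## => #  t=1,i=12
  [26] ##.#. => .  t=1,i=1
  [25] ##..# => .  t=2,i=4
  [24] ##... => #  t=0,i=11
  [23] #.### => .  t=0,i=8
  [22] #.##. => .  t=1,i=13
  [21] #.#.# => #  t=2,i=0
  [20] #.#.. => #  t=1,i=2
  [19] #..## => .  t=4,i=7
  [18] #..#. => .  t=0,i=5
  [17] #...# => #  t=3,i=5
  [16] #.... => .  t=0,i=12
  [15] .#### => #  t=3,i=8
  [14] .###. => #  t=0,i=9
  [13] .##.# => #  t=1,i=0
  [12] .##.. => #  t=2,i=3
  [11] .#.## => #  t=0,i=7
  [10] .#.#. => #  t=2,i=7
  [9] .#..# => .  t=0,i=4
  [8] .#... => #  t=1,i=3
  [7] ..### => .  t=3,i=7
  [6] ..##. => #  t=5,i=4
  [5] ..#.# => .  t=0,i=6
  [4] ..#.. => .  t=0,i=3
  [3] ...## => .  t=3,i=6
  [2] ...#. => #  t=0,i=2
  [1] ....# => .  t=0,i=1
  [0] ..... => #  t=0,i=0
  bits 10011001001100101111110101000101 = 2570255685

2570255685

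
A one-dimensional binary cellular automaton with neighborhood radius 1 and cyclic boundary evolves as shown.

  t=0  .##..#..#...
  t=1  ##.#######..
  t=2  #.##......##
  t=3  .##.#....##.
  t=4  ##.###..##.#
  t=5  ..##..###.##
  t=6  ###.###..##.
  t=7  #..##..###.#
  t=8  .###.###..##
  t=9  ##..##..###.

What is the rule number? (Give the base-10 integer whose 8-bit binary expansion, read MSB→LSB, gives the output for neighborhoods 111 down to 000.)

  [7] ### => .  t=1,i=4
  [6] ##. => .  t=0,i=2
  [5] #.# => #  t=1,i=2
  [4] #.. => #  t=0,i=3
  [3] .## => #  t=0,i=1
  [2] .#. => #  t=0,i=5
  [1] ..# => #  t=0,i=0
  [0] ... => .  t=0,i=10
  bits 00111110 = 62

62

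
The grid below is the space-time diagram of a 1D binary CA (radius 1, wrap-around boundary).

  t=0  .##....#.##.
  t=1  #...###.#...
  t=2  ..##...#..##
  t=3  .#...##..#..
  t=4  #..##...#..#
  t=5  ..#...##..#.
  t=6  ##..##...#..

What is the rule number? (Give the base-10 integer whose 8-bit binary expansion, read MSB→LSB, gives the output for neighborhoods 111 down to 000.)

  [7] ### => .  t=1,i=5
  [6] ##. => .  t=0,i=2
  [5] #.# => #  t=0,i=8
  [4] #.. => .  t=0,i=3
  [3] .## => .  t=0,i=1
  [2] .#. => .  t=0,i=7
  [1] ..# => #  t=0,i=0
  [0] ... => #  t=0,i=4
  bits 00100011 = 35

35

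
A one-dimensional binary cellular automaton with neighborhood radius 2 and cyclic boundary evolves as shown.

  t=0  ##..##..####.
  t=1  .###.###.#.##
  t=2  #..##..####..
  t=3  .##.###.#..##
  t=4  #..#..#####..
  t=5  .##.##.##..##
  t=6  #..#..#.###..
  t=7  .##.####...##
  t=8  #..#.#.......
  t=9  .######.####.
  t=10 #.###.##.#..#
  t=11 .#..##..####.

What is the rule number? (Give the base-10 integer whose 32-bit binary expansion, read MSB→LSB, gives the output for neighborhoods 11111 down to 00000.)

2923208483

  nb #####: next=#  (t=4,i=8, bit31=1)
  nb ####.: next=.  (t=0,i=10, bit30=0)
  nb ###.#: next=#  (t=0,i=11, bit29=1)
  nb ###..: next=.  (t=2,i=10, bit28=0)
  nb ##.##: next=#  (t=0,i=12, bit27=1)
  nb ##.#.: next=#  (t=1,i=8, bit26=1)
  nb ##..#: next=#  (t=0,i=2, bit25=1)
  nb ##...: next=.  (t=7,i=8, bit24=0)
  nb #.###: next=.  (t=1,i=1, bit23=0)
  nb #.##.: next=.  (t=0,i=0, bit22=0)
  nb #.#.#: next=#  (t=1,i=9, bit21=1)
  nb #.#..: next=#  (t=3,i=8, bit20=1)
  nb #..##: next=#  (t=0,i=3, bit19=1)
  nb #..#.: next=#  (t=2,i=12, bit18=1)
  nb #...#: next=.  (t=7,i=9, bit17=0)
  nb #....: next=.  (t=8,i=7, bit16=0)
  nb .####: next=#  (t=0,i=9, bit15=1)
  nb .###.: next=.  (t=1,i=2, bit14=0)
  nb .##.#: next=.  (t=1,i=12, bit13=0)
  nb .##..: next=#  (t=0,i=1, bit12=1)
  nb .#.##: next=#  (t=1,i=10, bit11=1)
  nb .#.#.: next=#  (t=8,i=4, bit10=1)
  nb .#..#: next=#  (t=2,i=1, bit9=1)
  nb .#...: next=#  (t=8,i=6, bit8=1)
  nb ..###: next=.  (t=0,i=8, bit7=0)
  nb ..##.: next=.  (t=0,i=4, bit6=0)
  nb ..#.#: next=#  (t=6,i=6, bit5=1)
  nb ..#..: next=.  (t=2,i=0, bit4=0)
  nb ...##: next=.  (t=7,i=10, bit3=0)
  nb ...#.: next=.  (t=8,i=12, bit2=0)
  nb ....#: next=#  (t=8,i=11, bit1=1)
  nb .....: next=#  (t=8,i=8, bit0=1)
  bits 10101110001111001001111100100011 = 2923208483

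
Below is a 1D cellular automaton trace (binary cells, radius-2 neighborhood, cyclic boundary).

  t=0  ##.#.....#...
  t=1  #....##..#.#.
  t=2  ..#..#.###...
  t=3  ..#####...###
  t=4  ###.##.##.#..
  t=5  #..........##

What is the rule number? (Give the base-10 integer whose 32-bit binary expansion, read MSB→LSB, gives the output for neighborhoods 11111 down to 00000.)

3272542961

  nb #####: next=#  (t=3,i=4, bit31=1)
  nb ####.: next=#  (t=3,i=5, bit30=1)
  nb ###.#: next=.  (t=4,i=2, bit29=0)
  nb ###..: next=.  (t=2,i=9, bit28=0)
  nb ##.##: next=.  (t=4,i=3, bit27=0)
  nb ##.#.: next=.  (t=0,i=2, bit26=0)
  nb ##..#: next=#  (t=1,i=7, bit25=1)
  nb ##...: next=#  (t=2,i=10, bit24=1)
  nb #.###: next=.  (t=2,i=7, bit23=0)
  nb #.##.: next=.  (t=4,i=4, bit22=0)
  nb #.#.#: next=.  (t=1,i=11, bit21=0)
  nb #.#..: next=.  (t=0,i=3, bit20=0)
  nb #..##: next=#  (t=3,i=1, bit19=1)
  nb #..#.: next=#  (t=1,i=8, bit18=1)
  nb #...#: next=#  (t=0,i=11, bit17=1)
  nb #....: next=#  (t=0,i=5, bit16=1)
  nb .####: next=.  (t=3,i=3, bit15=0)
  nb .###.: next=.  (t=2,i=8, bit14=0)
  nb .##.#: next=.  (t=0,i=1, bit13=0)
  nb .##..: next=.  (t=1,i=6, bit12=0)
  nb .#.##: next=#  (t=2,i=6, bit11=1)
  nb .#.#.: next=.  (t=1,i=10, bit10=0)
  nb .#..#: next=#  (t=2,i=3, bit9=1)
  nb .#...: next=.  (t=0,i=4, bit8=0)
  nb ..###: next=#  (t=3,i=2, bit7=1)
  nb ..##.: next=#  (t=0,i=0, bit6=1)
  nb ..#.#: next=#  (t=1,i=9, bit5=1)
  nb ..#..: next=#  (t=0,i=9, bit4=1)
  nb ...##: next=.  (t=0,i=12, bit3=0)
  nb ...#.: next=.  (t=0,i=8, bit2=0)
  nb ....#: next=.  (t=0,i=7, bit1=0)
  nb .....: next=#  (t=0,i=6, bit0=1)
  bits 11000011000011110000101011110001 = 3272542961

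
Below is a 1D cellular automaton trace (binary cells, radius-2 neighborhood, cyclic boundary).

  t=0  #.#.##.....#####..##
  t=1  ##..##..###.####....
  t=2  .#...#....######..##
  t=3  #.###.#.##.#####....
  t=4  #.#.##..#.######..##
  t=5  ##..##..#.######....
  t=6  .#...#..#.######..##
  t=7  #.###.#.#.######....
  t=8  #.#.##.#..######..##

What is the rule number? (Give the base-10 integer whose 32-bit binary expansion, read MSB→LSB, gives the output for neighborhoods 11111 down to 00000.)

4240611119

  nb #####: next=#  (t=0,i=13, bit31=1)
  nb ####.: next=#  (t=0,i=14, bit30=1)
  nb ###.#: next=#  (t=0,i=0, bit29=1)
  nb ###..: next=#  (t=0,i=15, bit28=1)
  nb ##.##: next=#  (t=1,i=11, bit27=1)
  nb ##.#.: next=#  (t=0,i=1, bit26=1)
  nb ##..#: next=.  (t=0,i=16, bit25=0)
  nb ##...: next=.  (t=0,i=6, bit24=0)
  nb #.###: next=#  (t=1,i=12, bit23=1)
  nb #.##.: next=#  (t=0,i=4, bit22=1)
  nb #.#.#: next=.  (t=0,i=2, bit21=0)
  nb #.#..: next=.  (t=2,i=1, bit20=0)
  nb #..##: next=.  (t=0,i=17, bit19=0)
  nb #..#.: next=.  (t=4,i=7, bit18=0)
  nb #...#: next=#  (t=2,i=3, bit17=1)
  nb #....: next=.  (t=0,i=7, bit16=0)
  nb .####: next=#  (t=0,i=12, bit15=1)
  nb .###.: next=.  (t=0,i=19, bit14=0)
  nb .##.#: next=.  (t=2,i=19, bit13=0)
  nb .##..: next=#  (t=0,i=5, bit12=1)
  nb .#.##: next=.  (t=0,i=3, bit11=0)
  nb .#.#.: next=#  (t=7,i=7, bit10=1)
  nb .#..#: next=#  (t=6,i=6, bit9=1)
  nb .#...: next=#  (t=2,i=2, bit8=1)
  nb ..###: next=.  (t=0,i=11, bit7=0)
  nb ..##.: next=.  (t=1,i=0, bit6=0)
  nb ..#.#: next=#  (t=3,i=0, bit5=1)
  nb ..#..: next=.  (t=2,i=5, bit4=0)
  nb ...##: next=#  (t=0,i=10, bit3=1)
  nb ...#.: next=#  (t=2,i=4, bit2=1)
  nb ....#: next=#  (t=0,i=9, bit1=1)
  nb .....: next=#  (t=0,i=8, bit0=1)
  bits 11111100110000101001011100101111 = 4240611119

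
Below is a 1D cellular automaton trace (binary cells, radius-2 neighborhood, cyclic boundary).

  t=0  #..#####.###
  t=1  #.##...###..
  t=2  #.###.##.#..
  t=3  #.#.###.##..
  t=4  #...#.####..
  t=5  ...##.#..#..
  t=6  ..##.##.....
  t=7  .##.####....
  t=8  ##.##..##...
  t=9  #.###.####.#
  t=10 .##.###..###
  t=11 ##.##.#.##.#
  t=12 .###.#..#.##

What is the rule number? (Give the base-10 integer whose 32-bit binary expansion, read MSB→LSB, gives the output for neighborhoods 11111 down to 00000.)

1037570284

  [31] ##### => .  t=0,i=5
  [30] ####. => .  t=0,i=6
  [29] ###.# => #  t=0,i=7
  [28] ###.. => #  t=0,i=0
  [27] ##.## => #  t=0,i=8
  [26] ##.#. => #  t=2,i=8
  [25] ##..# => .  t=0,i=1
  [24] ##... => #  t=1,i=4
  [23] #.### => #  t=0,i=9
  [22] #.##. => #  t=1,i=2
  [21] #.#.# => .  t=3,i=2
  [20] #.#.. => #  t=2,i=9
  [19] #..## => #  t=0,i=2
  [18] #..#. => .  t=1,i=11
  [17] #...# => .  t=1,i=5
  [16] #.... => .  t=5,i=11
  [15] .#### => .  t=0,i=4
  [14] .###. => .  t=1,i=8
  [13] .##.# => .  t=2,i=7
  [12] .##.. => #  t=1,i=3
  [11] .#.## => .  t=1,i=1
  [10] .#.#. => .  t=3,i=1
  [9] .#..# => .  t=2,i=10
  [8] .#... => .  t=4,i=1
  [7] ..### => #  t=0,i=3
  [6] ..##. => #  t=5,i=3
  [5] ..#.# => #  t=1,i=0
  [4] ..#.. => .  t=4,i=0
  [3] ...## => #  t=1,i=6
  [2] ...#. => #  t=4,i=3
  [1] ....# => .  t=5,i=1
  [0] ..... => .  t=5,i=0
  bits 00111101110110000001000011101100 = 1037570284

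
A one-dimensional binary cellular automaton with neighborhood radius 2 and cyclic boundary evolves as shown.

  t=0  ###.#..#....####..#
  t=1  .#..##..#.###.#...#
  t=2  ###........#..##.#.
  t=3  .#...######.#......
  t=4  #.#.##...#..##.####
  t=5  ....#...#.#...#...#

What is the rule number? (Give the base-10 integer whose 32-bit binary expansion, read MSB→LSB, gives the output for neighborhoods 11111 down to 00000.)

  ##### -> .   bit 31 = 0  t=3,i=7
  ####. -> #   bit 30 = 1  t=0,i=1
  ###.# -> .   bit 29 = 0  t=0,i=2
  ###.. -> .   bit 28 = 0  t=0,i=15
  ##.## -> #   bit 27 = 1  t=4,i=14
  ##.#. -> .   bit 26 = 0  t=0,i=3
  ##..# -> .   bit 25 = 0  t=0,i=16
  ##... -> .   bit 24 = 0  t=2,i=3
  #.### -> .   bit 23 = 0  t=1,i=10
  #.##. -> #   bit 22 = 1  t=4,i=4
  #.#.# -> .   bit 21 = 0  t=2,i=17
  #.#.. -> #   bit 20 = 1  t=0,i=4
  #..## -> .   bit 19 = 0  t=0,i=17
  #..#. -> .   bit 18 = 0  t=0,i=6
  #...# -> .   bit 17 = 0  t=1,i=16
  #.... -> .   bit 16 = 0  t=0,i=9
  .#### -> .   bit 15 = 0  t=0,i=0
  .###. -> #   bit 14 = 1  t=1,i=11
  .##.# -> .   bit 13 = 0  t=2,i=15
  .##.. -> .   bit 12 = 0  t=1,i=5
  .#.## -> .   bit 11 = 0  t=1,i=9
  .#.#. -> #   bit 10 = 1  t=1,i=0
  .#..# -> #   bit 9 = 1  t=0,i=5
  .#... -> #   bit 8 = 1  t=0,i=8
  ..### -> #   bit 7 = 1  t=0,i=12
  ..##. -> .   bit 6 = 0  t=1,i=4
  ..#.# -> .   bit 5 = 0  t=1,i=8
  ..#.. -> .   bit 4 = 0  t=0,i=7
  ...## -> #   bit 3 = 1  t=0,i=11
  ...#. -> #   bit 2 = 1  t=1,i=17
  ....# -> #   bit 1 = 1  t=0,i=10
  ..... -> #   bit 0 = 1  t=2,i=5
  bits 01001000010100000100011110001111 = 1213220751

1213220751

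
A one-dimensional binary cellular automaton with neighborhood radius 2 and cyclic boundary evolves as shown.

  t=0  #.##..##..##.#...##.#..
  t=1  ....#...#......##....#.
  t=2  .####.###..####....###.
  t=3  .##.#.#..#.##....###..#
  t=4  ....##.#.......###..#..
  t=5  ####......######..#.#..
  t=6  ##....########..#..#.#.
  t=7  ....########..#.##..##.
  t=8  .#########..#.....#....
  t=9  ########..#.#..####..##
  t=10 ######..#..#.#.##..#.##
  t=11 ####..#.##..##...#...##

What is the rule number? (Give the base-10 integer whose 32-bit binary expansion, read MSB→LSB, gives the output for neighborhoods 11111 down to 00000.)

  nb #####: next=#  (t=5,i=12, bit31=1)
  nb ####.: next=.  (t=2,i=3, bit30=0)
  nb ###.#: next=#  (t=2,i=4, bit29=1)
  nb ###..: next=.  (t=2,i=8, bit28=0)
  nb ##.##: next=.  (t=2,i=5, bit27=0)
  nb ##.#.: next=.  (t=0,i=12, bit26=0)
  nb ##..#: next=#  (t=0,i=4, bit25=1)
  nb ##...: next=.  (t=1,i=17, bit24=0)
  nb #.###: next=#  (t=2,i=6, bit23=1)
  nb #.##.: next=.  (t=0,i=2, bit22=0)
  nb #.#.#: next=#  (t=3,i=4, bit21=1)
  nb #.#..: next=.  (t=0,i=13, bit20=0)
  nb #..##: next=.  (t=0,i=5, bit19=0)
  nb #..#.: next=.  (t=0,i=22, bit18=0)
  nb #...#: next=#  (t=0,i=15, bit17=1)
  nb #....: next=.  (t=1,i=0, bit16=0)
  nb .####: next=#  (t=2,i=2, bit15=1)
  nb .###.: next=.  (t=2,i=7, bit14=0)
  nb .##.#: next=.  (t=0,i=11, bit13=0)
  nb .##..: next=.  (t=0,i=3, bit12=0)
  nb .#.##: next=.  (t=0,i=1, bit11=0)
  nb .#.#.: next=#  (t=3,i=5, bit10=1)
  nb .#..#: next=#  (t=0,i=21, bit9=1)
  nb .#...: next=.  (t=0,i=14, bit8=0)
  nb ..###: next=#  (t=2,i=1, bit7=1)
  nb ..##.: next=.  (t=0,i=6, bit6=0)
  nb ..#.#: next=.  (t=0,i=0, bit5=0)
  nb ..#..: next=#  (t=1,i=4, bit4=1)
  nb ...##: next=#  (t=0,i=16, bit3=1)
  nb ...#.: next=#  (t=1,i=3, bit2=1)
  nb ....#: next=#  (t=1,i=2, bit1=1)
  nb .....: next=#  (t=1,i=1, bit0=1)
  bits 10100010101000101000011010011111 = 2728560287

2728560287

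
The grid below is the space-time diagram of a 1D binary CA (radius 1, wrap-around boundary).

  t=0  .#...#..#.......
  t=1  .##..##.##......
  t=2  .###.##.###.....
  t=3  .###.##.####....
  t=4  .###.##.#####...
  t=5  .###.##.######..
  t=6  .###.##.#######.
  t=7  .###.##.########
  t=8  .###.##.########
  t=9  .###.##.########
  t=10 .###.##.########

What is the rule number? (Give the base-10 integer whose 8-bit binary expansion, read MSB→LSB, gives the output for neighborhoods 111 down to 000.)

220

  ### -> #   bit 7 = 1  t=2,i=2
  ##. -> #   bit 6 = 1  t=1,i=2
  #.# -> .   bit 5 = 0  t=1,i=7
  #.. -> #   bit 4 = 1  t=0,i=2
  .## -> #   bit 3 = 1  t=1,i=1
  .#. -> #   bit 2 = 1  t=0,i=1
  ..# -> .   bit 1 = 0  t=0,i=0
  ... -> .   bit 0 = 0  t=0,i=3
  bits 11011100 = 220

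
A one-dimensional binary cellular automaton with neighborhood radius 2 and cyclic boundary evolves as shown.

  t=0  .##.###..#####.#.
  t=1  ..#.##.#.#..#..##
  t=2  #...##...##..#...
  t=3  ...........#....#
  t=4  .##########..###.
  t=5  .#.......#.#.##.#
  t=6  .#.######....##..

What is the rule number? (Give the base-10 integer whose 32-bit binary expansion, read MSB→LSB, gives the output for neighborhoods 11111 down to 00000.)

1121018503

  [31] ##### => .  t=0,i=11
  [30] ####. => #  t=0,i=12
  [29] ###.# => .  t=0,i=13
  [28] ###.. => .  t=0,i=6
  [27] ##.## => .  t=0,i=3
  [26] ##.#. => .  t=0,i=14
  [25] ##..# => #  t=0,i=7
  [24] ##... => .  t=2,i=6
  [23] #.### => #  t=0,i=4
  [22] #.##. => #  t=1,i=4
  [21] #.#.# => .  t=1,i=7
  [20] #.#.. => #  t=0,i=15
  [19] #..## => .  t=0,i=0
  [18] #..#. => .  t=1,i=1
  [17] #...# => .  t=2,i=2
  [16] #.... => #  t=3,i=1
  [15] .#### => .  t=0,i=10
  [14] .###. => #  t=0,i=5
  [13] .##.# => #  t=0,i=2
  [12] .##.. => .  t=1,i=16
  [11] .#.## => .  t=1,i=3
  [10] .#.#. => .  t=1,i=8
  [9] .#..# => #  t=0,i=16
  [8] .#... => .  t=2,i=1
  [7] ..### => #  t=0,i=9
  [6] ..##. => .  t=0,i=1
  [5] ..#.# => .  t=1,i=2
  [4] ..#.. => .  t=1,i=12
  [3] ...## => .  t=2,i=3
  [2] ...#. => #  t=2,i=16
  [1] ....# => #  t=3,i=9
  [0] ..... => #  t=3,i=2
  bits 01000010110100010110001010000111 = 1121018503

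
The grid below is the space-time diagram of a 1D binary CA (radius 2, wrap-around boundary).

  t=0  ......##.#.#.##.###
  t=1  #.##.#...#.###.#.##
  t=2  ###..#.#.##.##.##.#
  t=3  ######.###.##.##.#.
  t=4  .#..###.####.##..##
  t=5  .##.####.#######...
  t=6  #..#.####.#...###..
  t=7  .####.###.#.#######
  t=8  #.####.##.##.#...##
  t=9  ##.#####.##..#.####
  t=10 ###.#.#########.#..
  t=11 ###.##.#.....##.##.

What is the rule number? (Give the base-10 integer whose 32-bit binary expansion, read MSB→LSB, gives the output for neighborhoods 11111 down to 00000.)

2071386793

  #####|.  b31=0 t=3,i=2
  ####.|#  b30=1 t=2,i=1
  ###.#|#  b29=1 t=1,i=0
  ###..|#  b28=1 t=0,i=18
  ##.##|#  b27=1 t=0,i=15
  ##.#.|.  b26=0 t=0,i=8
  ##..#|#  b25=1 t=2,i=3
  ##...|#  b24=1 t=0,i=0
  #.###|.  b23=0 t=0,i=16
  #.##.|#  b22=1 t=0,i=13
  #.#.#|#  b21=1 t=0,i=9
  #.#..|#  b20=1 t=1,i=5
  #..##|.  b19=0 t=4,i=3
  #..#.|#  b18=1 t=2,i=4
  #...#|#  b17=1 t=1,i=7
  #....|.  b16=0 t=0,i=1
  .####|#  b15=1 t=2,i=0
  .###.|#  b14=1 t=0,i=17
  .##.#|.  b13=0 t=0,i=7
  .##..|#  b12=1 t=4,i=14
  .#.##|#  b11=1 t=0,i=12
  .#.#.|.  b10=0 t=0,i=10
  .#..#|#  b9=1 t=4,i=2
  .#...|.  b8=0 t=1,i=6
  ..###|#  b7=1 t=4,i=4
  ..##.|.  b6=0 t=0,i=6
  ..#.#|#  b5=1 t=1,i=9
  ..#..|.  b4=0 t=6,i=0
  ...##|#  b3=1 t=0,i=5
  ...#.|.  b2=0 t=1,i=8
  ....#|.  b1=0 t=0,i=4
  .....|#  b0=1 t=0,i=2
  bits 01111011011101101101101010101001 = 2071386793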